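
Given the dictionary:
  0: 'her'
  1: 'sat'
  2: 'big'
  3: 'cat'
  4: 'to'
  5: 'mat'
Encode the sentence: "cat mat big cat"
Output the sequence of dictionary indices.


Look up each word in the dictionary:
  'cat' -> 3
  'mat' -> 5
  'big' -> 2
  'cat' -> 3

Encoded: [3, 5, 2, 3]


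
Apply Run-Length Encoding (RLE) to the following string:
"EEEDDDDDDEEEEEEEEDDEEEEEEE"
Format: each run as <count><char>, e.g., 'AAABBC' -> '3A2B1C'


Scanning runs left to right:
  i=0: run of 'E' x 3 -> '3E'
  i=3: run of 'D' x 6 -> '6D'
  i=9: run of 'E' x 8 -> '8E'
  i=17: run of 'D' x 2 -> '2D'
  i=19: run of 'E' x 7 -> '7E'

RLE = 3E6D8E2D7E


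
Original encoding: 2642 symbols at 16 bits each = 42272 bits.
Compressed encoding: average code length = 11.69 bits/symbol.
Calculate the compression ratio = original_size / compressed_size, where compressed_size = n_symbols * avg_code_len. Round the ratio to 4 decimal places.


original_size = n_symbols * orig_bits = 2642 * 16 = 42272 bits
compressed_size = n_symbols * avg_code_len = 2642 * 11.69 = 30884.98 bits
ratio = original_size / compressed_size = 42272 / 30884.98 = 1.3687

Compression ratio = 1.3687


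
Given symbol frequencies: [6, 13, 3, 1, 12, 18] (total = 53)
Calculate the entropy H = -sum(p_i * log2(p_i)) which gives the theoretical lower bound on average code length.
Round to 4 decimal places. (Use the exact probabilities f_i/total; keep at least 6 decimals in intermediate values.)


Per-symbol terms -p_i * log2(p_i) with p_i = f_i/53:
  p = 6/53 = 0.113208: log2(p) = -3.142958, -p*log2(p) = 0.355807
  p = 13/53 = 0.245283: log2(p) = -2.027481, -p*log2(p) = 0.497307
  p = 3/53 = 0.056604: log2(p) = -4.142958, -p*log2(p) = 0.234507
  p = 1/53 = 0.018868: log2(p) = -5.727920, -p*log2(p) = 0.108074
  p = 12/53 = 0.226415: log2(p) = -2.142958, -p*log2(p) = 0.485198
  p = 18/53 = 0.339623: log2(p) = -1.557995, -p*log2(p) = 0.529131
H = 0.355807 + 0.497307 + 0.234507 + 0.108074 + 0.485198 + 0.529131 = 2.210024

H = 2.21 bits/symbol


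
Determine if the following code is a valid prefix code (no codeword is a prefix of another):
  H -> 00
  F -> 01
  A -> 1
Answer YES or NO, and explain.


Checking each pair (does one codeword prefix another?):
  H='00' vs F='01': no prefix
  H='00' vs A='1': no prefix
  F='01' vs H='00': no prefix
  F='01' vs A='1': no prefix
  A='1' vs H='00': no prefix
  A='1' vs F='01': no prefix
No violation found over all pairs.

YES -- this is a valid prefix code. No codeword is a prefix of any other codeword.


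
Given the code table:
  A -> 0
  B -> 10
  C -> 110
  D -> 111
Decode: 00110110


Decoding:
0 -> A
0 -> A
110 -> C
110 -> C


Result: AACC


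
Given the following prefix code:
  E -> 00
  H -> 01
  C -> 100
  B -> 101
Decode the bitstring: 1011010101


Decoding step by step:
Bits 101 -> B
Bits 101 -> B
Bits 01 -> H
Bits 01 -> H


Decoded message: BBHH


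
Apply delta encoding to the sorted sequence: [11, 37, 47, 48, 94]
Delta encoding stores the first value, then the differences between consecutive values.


First value: 11
Deltas:
  37 - 11 = 26
  47 - 37 = 10
  48 - 47 = 1
  94 - 48 = 46


Delta encoded: [11, 26, 10, 1, 46]


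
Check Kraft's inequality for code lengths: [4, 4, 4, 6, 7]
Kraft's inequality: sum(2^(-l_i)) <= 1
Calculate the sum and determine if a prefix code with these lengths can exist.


Sum = 2^(-4) + 2^(-4) + 2^(-4) + 2^(-6) + 2^(-7)
    = 0.0625 + 0.0625 + 0.0625 + 0.015625 + 0.0078125
    = 27/128 = 0.2109375
Since 0.2109375 <= 1, Kraft's inequality IS satisfied.
A prefix code with these lengths CAN exist.

Kraft sum = 0.2109375. Satisfied.


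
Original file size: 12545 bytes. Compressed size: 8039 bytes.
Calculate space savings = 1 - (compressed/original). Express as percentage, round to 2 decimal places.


ratio = compressed/original = 8039/12545 = 0.640813
savings = 1 - ratio = 1 - 0.640813 = 0.359187
as a percentage: 0.359187 * 100 = 35.92%

Space savings = 1 - 8039/12545 = 35.92%


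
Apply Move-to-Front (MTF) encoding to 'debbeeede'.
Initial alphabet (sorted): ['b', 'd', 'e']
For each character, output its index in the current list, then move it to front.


MTF encoding:
'd': index 1 in ['b', 'd', 'e'] -> ['d', 'b', 'e']
'e': index 2 in ['d', 'b', 'e'] -> ['e', 'd', 'b']
'b': index 2 in ['e', 'd', 'b'] -> ['b', 'e', 'd']
'b': index 0 in ['b', 'e', 'd'] -> ['b', 'e', 'd']
'e': index 1 in ['b', 'e', 'd'] -> ['e', 'b', 'd']
'e': index 0 in ['e', 'b', 'd'] -> ['e', 'b', 'd']
'e': index 0 in ['e', 'b', 'd'] -> ['e', 'b', 'd']
'd': index 2 in ['e', 'b', 'd'] -> ['d', 'e', 'b']
'e': index 1 in ['d', 'e', 'b'] -> ['e', 'd', 'b']


Output: [1, 2, 2, 0, 1, 0, 0, 2, 1]


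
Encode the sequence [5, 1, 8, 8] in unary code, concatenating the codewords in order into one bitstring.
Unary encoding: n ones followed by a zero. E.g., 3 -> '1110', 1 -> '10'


Encode each number as n ones followed by a terminating 0:
  5 -> 111110 (6 bits)
  1 -> 10 (2 bits)
  8 -> 111111110 (9 bits)
  8 -> 111111110 (9 bits)
Total length = 6 + 2 + 9 + 9 = 26 bits.

Unary([5, 1, 8, 8]) = 11111010111111110111111110 (26 bits)


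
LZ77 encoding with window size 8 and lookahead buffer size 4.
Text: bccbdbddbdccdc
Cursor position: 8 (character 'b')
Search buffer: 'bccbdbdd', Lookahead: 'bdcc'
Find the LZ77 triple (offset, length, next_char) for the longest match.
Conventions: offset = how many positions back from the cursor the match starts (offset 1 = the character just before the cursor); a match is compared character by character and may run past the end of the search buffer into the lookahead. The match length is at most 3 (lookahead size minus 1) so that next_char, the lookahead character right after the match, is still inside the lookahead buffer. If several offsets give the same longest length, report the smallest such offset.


Try each offset into the search buffer:
  offset=1 (pos 7, char 'd'): match length 0
  offset=2 (pos 6, char 'd'): match length 0
  offset=3 (pos 5, char 'b'): match length 2
  offset=4 (pos 4, char 'd'): match length 0
  offset=5 (pos 3, char 'b'): match length 2
  offset=6 (pos 2, char 'c'): match length 0
  offset=7 (pos 1, char 'c'): match length 0
  offset=8 (pos 0, char 'b'): match length 1
Longest match has length 2, found at offsets 3, 5; take the smallest, offset 3.
next_char = character at position 8 + 2 = 10 -> 'c'

Best match: offset=3, length=2 (matching 'bd' starting at position 5)
LZ77 triple: (3, 2, 'c')


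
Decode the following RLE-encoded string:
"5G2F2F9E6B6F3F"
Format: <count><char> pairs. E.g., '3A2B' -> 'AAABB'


Expanding each <count><char> pair:
  5G -> 'GGGGG'
  2F -> 'FF'
  2F -> 'FF'
  9E -> 'EEEEEEEEE'
  6B -> 'BBBBBB'
  6F -> 'FFFFFF'
  3F -> 'FFF'

Decoded = GGGGGFFFFEEEEEEEEEBBBBBBFFFFFFFFF


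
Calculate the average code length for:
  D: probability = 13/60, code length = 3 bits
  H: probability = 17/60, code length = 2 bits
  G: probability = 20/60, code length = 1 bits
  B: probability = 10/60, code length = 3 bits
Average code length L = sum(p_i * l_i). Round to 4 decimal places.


Weighted contributions p_i * l_i:
  D: (13/60) * 3 = 39/60
  H: (17/60) * 2 = 34/60
  G: (20/60) * 1 = 20/60
  B: (10/60) * 3 = 30/60
Sum = (39 + 34 + 20 + 30)/60 = 123/60

L = 123/60 = 2.0500 bits/symbol


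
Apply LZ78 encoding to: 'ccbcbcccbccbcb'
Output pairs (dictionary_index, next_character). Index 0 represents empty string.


LZ78 encoding steps:
Dictionary: {0: ''}
Step 1: w='' (idx 0), next='c' -> output (0, 'c'), add 'c' as idx 1
Step 2: w='c' (idx 1), next='b' -> output (1, 'b'), add 'cb' as idx 2
Step 3: w='cb' (idx 2), next='c' -> output (2, 'c'), add 'cbc' as idx 3
Step 4: w='c' (idx 1), next='c' -> output (1, 'c'), add 'cc' as idx 4
Step 5: w='' (idx 0), next='b' -> output (0, 'b'), add 'b' as idx 5
Step 6: w='cc' (idx 4), next='b' -> output (4, 'b'), add 'ccb' as idx 6
Step 7: w='cb' (idx 2), end of input -> output (2, '')


Encoded: [(0, 'c'), (1, 'b'), (2, 'c'), (1, 'c'), (0, 'b'), (4, 'b'), (2, '')]


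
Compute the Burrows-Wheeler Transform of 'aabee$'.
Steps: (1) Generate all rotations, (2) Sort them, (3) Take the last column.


Rotations (sorted):
  0: $aabee -> last char: e
  1: aabee$ -> last char: $
  2: abee$a -> last char: a
  3: bee$aa -> last char: a
  4: e$aabe -> last char: e
  5: ee$aab -> last char: b


BWT = e$aaeb


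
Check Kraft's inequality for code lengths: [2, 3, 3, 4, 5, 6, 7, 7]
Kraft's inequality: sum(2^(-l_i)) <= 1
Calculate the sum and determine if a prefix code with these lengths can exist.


Sum = 2^(-2) + 2^(-3) + 2^(-3) + 2^(-4) + 2^(-5) + 2^(-6) + 2^(-7) + 2^(-7)
    = 0.25 + 0.125 + 0.125 + 0.0625 + 0.03125 + 0.015625 + 0.0078125 + 0.0078125
    = 80/128 = 0.625
Since 0.625 <= 1, Kraft's inequality IS satisfied.
A prefix code with these lengths CAN exist.

Kraft sum = 0.625. Satisfied.


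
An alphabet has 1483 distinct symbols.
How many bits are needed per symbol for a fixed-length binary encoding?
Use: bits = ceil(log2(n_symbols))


log2(1483) = 10.5343
Bracket: 2^10 = 1024 < 1483 <= 2^11 = 2048
So ceil(log2(1483)) = 11

bits = ceil(log2(1483)) = ceil(10.5343) = 11 bits


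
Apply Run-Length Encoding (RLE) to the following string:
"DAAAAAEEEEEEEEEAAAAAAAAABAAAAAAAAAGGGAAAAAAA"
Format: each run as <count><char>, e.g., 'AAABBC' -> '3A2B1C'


Scanning runs left to right:
  i=0: run of 'D' x 1 -> '1D'
  i=1: run of 'A' x 5 -> '5A'
  i=6: run of 'E' x 9 -> '9E'
  i=15: run of 'A' x 9 -> '9A'
  i=24: run of 'B' x 1 -> '1B'
  i=25: run of 'A' x 9 -> '9A'
  i=34: run of 'G' x 3 -> '3G'
  i=37: run of 'A' x 7 -> '7A'

RLE = 1D5A9E9A1B9A3G7A


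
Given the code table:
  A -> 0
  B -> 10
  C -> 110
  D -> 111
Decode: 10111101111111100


Decoding:
10 -> B
111 -> D
10 -> B
111 -> D
111 -> D
110 -> C
0 -> A


Result: BDBDDCA


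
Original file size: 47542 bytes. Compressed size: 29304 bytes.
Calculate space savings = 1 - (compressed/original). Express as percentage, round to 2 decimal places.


ratio = compressed/original = 29304/47542 = 0.616381
savings = 1 - ratio = 1 - 0.616381 = 0.383619
as a percentage: 0.383619 * 100 = 38.36%

Space savings = 1 - 29304/47542 = 38.36%


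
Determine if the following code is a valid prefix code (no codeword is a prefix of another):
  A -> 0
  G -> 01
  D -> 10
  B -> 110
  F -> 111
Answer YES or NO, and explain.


Checking each pair (does one codeword prefix another?):
  A='0' vs G='01': prefix -- VIOLATION

NO -- this is NOT a valid prefix code. A (0) is a prefix of G (01).


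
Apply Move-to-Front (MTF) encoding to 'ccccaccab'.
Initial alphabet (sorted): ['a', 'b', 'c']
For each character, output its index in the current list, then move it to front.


MTF encoding:
'c': index 2 in ['a', 'b', 'c'] -> ['c', 'a', 'b']
'c': index 0 in ['c', 'a', 'b'] -> ['c', 'a', 'b']
'c': index 0 in ['c', 'a', 'b'] -> ['c', 'a', 'b']
'c': index 0 in ['c', 'a', 'b'] -> ['c', 'a', 'b']
'a': index 1 in ['c', 'a', 'b'] -> ['a', 'c', 'b']
'c': index 1 in ['a', 'c', 'b'] -> ['c', 'a', 'b']
'c': index 0 in ['c', 'a', 'b'] -> ['c', 'a', 'b']
'a': index 1 in ['c', 'a', 'b'] -> ['a', 'c', 'b']
'b': index 2 in ['a', 'c', 'b'] -> ['b', 'a', 'c']


Output: [2, 0, 0, 0, 1, 1, 0, 1, 2]


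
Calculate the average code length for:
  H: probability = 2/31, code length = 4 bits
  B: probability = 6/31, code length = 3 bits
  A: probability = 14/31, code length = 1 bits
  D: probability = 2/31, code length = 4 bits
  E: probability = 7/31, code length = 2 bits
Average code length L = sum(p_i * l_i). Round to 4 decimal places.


Weighted contributions p_i * l_i:
  H: (2/31) * 4 = 8/31
  B: (6/31) * 3 = 18/31
  A: (14/31) * 1 = 14/31
  D: (2/31) * 4 = 8/31
  E: (7/31) * 2 = 14/31
Sum = (8 + 18 + 14 + 8 + 14)/31 = 62/31

L = 62/31 = 2.0000 bits/symbol


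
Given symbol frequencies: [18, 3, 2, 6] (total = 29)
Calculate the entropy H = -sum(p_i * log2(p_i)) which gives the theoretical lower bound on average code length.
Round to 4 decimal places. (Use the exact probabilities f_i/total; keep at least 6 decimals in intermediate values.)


Per-symbol terms -p_i * log2(p_i) with p_i = f_i/29:
  p = 18/29 = 0.620690: log2(p) = -0.688056, -p*log2(p) = 0.427069
  p = 3/29 = 0.103448: log2(p) = -3.273018, -p*log2(p) = 0.338588
  p = 2/29 = 0.068966: log2(p) = -3.857981, -p*log2(p) = 0.266068
  p = 6/29 = 0.206897: log2(p) = -2.273018, -p*log2(p) = 0.470280
H = 0.427069 + 0.338588 + 0.266068 + 0.470280 = 1.502005

H = 1.502 bits/symbol


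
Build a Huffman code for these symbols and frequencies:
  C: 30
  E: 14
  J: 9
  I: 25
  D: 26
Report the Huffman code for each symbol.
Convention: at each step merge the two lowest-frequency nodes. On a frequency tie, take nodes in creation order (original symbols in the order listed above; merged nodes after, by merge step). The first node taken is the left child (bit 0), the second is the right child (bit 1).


Huffman tree construction:
Step 1: Merge J(9) + E(14) = 23
Step 2: Merge (J+E)(23) + I(25) = 48
Step 3: Merge D(26) + C(30) = 56
Step 4: Merge ((J+E)+I)(48) + (D+C)(56) = 104
Read each symbol's code off the tree from the root (left child = 0, right child = 1).

Codes:
  C: 11 (length 2)
  E: 001 (length 3)
  J: 000 (length 3)
  I: 01 (length 2)
  D: 10 (length 2)
Average code length: 231/104 = 2.2212 bits/symbol


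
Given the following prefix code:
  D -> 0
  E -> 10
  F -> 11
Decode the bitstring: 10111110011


Decoding step by step:
Bits 10 -> E
Bits 11 -> F
Bits 11 -> F
Bits 10 -> E
Bits 0 -> D
Bits 11 -> F


Decoded message: EFFEDF


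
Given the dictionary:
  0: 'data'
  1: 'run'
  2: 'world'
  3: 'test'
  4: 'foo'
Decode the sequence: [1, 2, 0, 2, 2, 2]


Look up each index in the dictionary:
  1 -> 'run'
  2 -> 'world'
  0 -> 'data'
  2 -> 'world'
  2 -> 'world'
  2 -> 'world'

Decoded: "run world data world world world"


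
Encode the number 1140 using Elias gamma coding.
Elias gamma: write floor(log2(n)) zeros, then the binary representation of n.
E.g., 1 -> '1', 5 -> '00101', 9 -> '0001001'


num_bits = floor(log2(1140)) + 1 = 11
leading_zeros = num_bits - 1 = 10
binary(1140) = 10001110100

Elias gamma(1140) = '0000000000' + '10001110100' = 000000000010001110100 (21 bits)


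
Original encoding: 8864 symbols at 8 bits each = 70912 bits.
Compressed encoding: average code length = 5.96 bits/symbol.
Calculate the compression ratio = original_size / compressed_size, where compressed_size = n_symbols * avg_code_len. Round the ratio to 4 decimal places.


original_size = n_symbols * orig_bits = 8864 * 8 = 70912 bits
compressed_size = n_symbols * avg_code_len = 8864 * 5.96 = 52829.44 bits
ratio = original_size / compressed_size = 70912 / 52829.44 = 1.3423

Compression ratio = 1.3423


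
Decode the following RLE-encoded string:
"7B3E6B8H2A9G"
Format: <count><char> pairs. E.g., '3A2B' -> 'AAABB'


Expanding each <count><char> pair:
  7B -> 'BBBBBBB'
  3E -> 'EEE'
  6B -> 'BBBBBB'
  8H -> 'HHHHHHHH'
  2A -> 'AA'
  9G -> 'GGGGGGGGG'

Decoded = BBBBBBBEEEBBBBBBHHHHHHHHAAGGGGGGGGG


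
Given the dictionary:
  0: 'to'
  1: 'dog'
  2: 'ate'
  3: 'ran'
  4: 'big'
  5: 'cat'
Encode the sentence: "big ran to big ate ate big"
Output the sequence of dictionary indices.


Look up each word in the dictionary:
  'big' -> 4
  'ran' -> 3
  'to' -> 0
  'big' -> 4
  'ate' -> 2
  'ate' -> 2
  'big' -> 4

Encoded: [4, 3, 0, 4, 2, 2, 4]


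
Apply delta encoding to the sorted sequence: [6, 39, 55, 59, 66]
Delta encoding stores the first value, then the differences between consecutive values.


First value: 6
Deltas:
  39 - 6 = 33
  55 - 39 = 16
  59 - 55 = 4
  66 - 59 = 7


Delta encoded: [6, 33, 16, 4, 7]


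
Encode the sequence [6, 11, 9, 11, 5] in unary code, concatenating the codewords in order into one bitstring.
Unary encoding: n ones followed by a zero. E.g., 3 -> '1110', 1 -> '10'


Encode each number as n ones followed by a terminating 0:
  6 -> 1111110 (7 bits)
  11 -> 111111111110 (12 bits)
  9 -> 1111111110 (10 bits)
  11 -> 111111111110 (12 bits)
  5 -> 111110 (6 bits)
Total length = 7 + 12 + 10 + 12 + 6 = 47 bits.

Unary([6, 11, 9, 11, 5]) = 11111101111111111101111111110111111111110111110 (47 bits)


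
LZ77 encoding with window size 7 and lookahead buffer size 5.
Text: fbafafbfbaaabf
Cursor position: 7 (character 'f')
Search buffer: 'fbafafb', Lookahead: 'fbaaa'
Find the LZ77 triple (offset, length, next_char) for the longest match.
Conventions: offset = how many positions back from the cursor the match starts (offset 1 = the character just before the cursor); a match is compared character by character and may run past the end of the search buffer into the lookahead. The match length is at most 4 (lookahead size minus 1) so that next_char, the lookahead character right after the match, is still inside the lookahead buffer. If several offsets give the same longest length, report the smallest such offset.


Try each offset into the search buffer:
  offset=1 (pos 6, char 'b'): match length 0
  offset=2 (pos 5, char 'f'): match length 2
  offset=3 (pos 4, char 'a'): match length 0
  offset=4 (pos 3, char 'f'): match length 1
  offset=5 (pos 2, char 'a'): match length 0
  offset=6 (pos 1, char 'b'): match length 0
  offset=7 (pos 0, char 'f'): match length 3
Longest match has length 3 at offset 7.
next_char = character at position 7 + 3 = 10 -> 'a'

Best match: offset=7, length=3 (matching 'fba' starting at position 0)
LZ77 triple: (7, 3, 'a')


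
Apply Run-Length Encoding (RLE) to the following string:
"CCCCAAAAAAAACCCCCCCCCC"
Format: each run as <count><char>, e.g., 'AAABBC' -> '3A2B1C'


Scanning runs left to right:
  i=0: run of 'C' x 4 -> '4C'
  i=4: run of 'A' x 8 -> '8A'
  i=12: run of 'C' x 10 -> '10C'

RLE = 4C8A10C


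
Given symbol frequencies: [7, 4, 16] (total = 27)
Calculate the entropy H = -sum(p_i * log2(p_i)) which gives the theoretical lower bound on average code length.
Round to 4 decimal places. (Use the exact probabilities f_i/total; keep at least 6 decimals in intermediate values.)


Per-symbol terms -p_i * log2(p_i) with p_i = f_i/27:
  p = 7/27 = 0.259259: log2(p) = -1.947533, -p*log2(p) = 0.504916
  p = 4/27 = 0.148148: log2(p) = -2.754888, -p*log2(p) = 0.408131
  p = 16/27 = 0.592593: log2(p) = -0.754888, -p*log2(p) = 0.447341
H = 0.504916 + 0.408131 + 0.447341 = 1.360388

H = 1.3604 bits/symbol


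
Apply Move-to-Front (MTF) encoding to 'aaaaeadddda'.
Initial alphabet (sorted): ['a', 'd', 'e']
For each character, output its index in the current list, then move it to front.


MTF encoding:
'a': index 0 in ['a', 'd', 'e'] -> ['a', 'd', 'e']
'a': index 0 in ['a', 'd', 'e'] -> ['a', 'd', 'e']
'a': index 0 in ['a', 'd', 'e'] -> ['a', 'd', 'e']
'a': index 0 in ['a', 'd', 'e'] -> ['a', 'd', 'e']
'e': index 2 in ['a', 'd', 'e'] -> ['e', 'a', 'd']
'a': index 1 in ['e', 'a', 'd'] -> ['a', 'e', 'd']
'd': index 2 in ['a', 'e', 'd'] -> ['d', 'a', 'e']
'd': index 0 in ['d', 'a', 'e'] -> ['d', 'a', 'e']
'd': index 0 in ['d', 'a', 'e'] -> ['d', 'a', 'e']
'd': index 0 in ['d', 'a', 'e'] -> ['d', 'a', 'e']
'a': index 1 in ['d', 'a', 'e'] -> ['a', 'd', 'e']


Output: [0, 0, 0, 0, 2, 1, 2, 0, 0, 0, 1]


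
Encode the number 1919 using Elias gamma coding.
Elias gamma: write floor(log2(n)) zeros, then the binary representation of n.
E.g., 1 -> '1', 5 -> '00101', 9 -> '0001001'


num_bits = floor(log2(1919)) + 1 = 11
leading_zeros = num_bits - 1 = 10
binary(1919) = 11101111111

Elias gamma(1919) = '0000000000' + '11101111111' = 000000000011101111111 (21 bits)


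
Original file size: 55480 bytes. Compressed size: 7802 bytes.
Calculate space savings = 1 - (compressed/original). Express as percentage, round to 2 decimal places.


ratio = compressed/original = 7802/55480 = 0.140627
savings = 1 - ratio = 1 - 0.140627 = 0.859373
as a percentage: 0.859373 * 100 = 85.94%

Space savings = 1 - 7802/55480 = 85.94%


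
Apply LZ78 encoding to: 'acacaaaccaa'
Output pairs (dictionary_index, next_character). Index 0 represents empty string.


LZ78 encoding steps:
Dictionary: {0: ''}
Step 1: w='' (idx 0), next='a' -> output (0, 'a'), add 'a' as idx 1
Step 2: w='' (idx 0), next='c' -> output (0, 'c'), add 'c' as idx 2
Step 3: w='a' (idx 1), next='c' -> output (1, 'c'), add 'ac' as idx 3
Step 4: w='a' (idx 1), next='a' -> output (1, 'a'), add 'aa' as idx 4
Step 5: w='ac' (idx 3), next='c' -> output (3, 'c'), add 'acc' as idx 5
Step 6: w='aa' (idx 4), end of input -> output (4, '')


Encoded: [(0, 'a'), (0, 'c'), (1, 'c'), (1, 'a'), (3, 'c'), (4, '')]


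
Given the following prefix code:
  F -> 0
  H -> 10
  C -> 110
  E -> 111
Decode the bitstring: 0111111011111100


Decoding step by step:
Bits 0 -> F
Bits 111 -> E
Bits 111 -> E
Bits 0 -> F
Bits 111 -> E
Bits 111 -> E
Bits 0 -> F
Bits 0 -> F


Decoded message: FEEFEEFF


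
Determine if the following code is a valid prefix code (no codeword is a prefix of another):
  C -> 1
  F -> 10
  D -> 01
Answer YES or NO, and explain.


Checking each pair (does one codeword prefix another?):
  C='1' vs F='10': prefix -- VIOLATION

NO -- this is NOT a valid prefix code. C (1) is a prefix of F (10).


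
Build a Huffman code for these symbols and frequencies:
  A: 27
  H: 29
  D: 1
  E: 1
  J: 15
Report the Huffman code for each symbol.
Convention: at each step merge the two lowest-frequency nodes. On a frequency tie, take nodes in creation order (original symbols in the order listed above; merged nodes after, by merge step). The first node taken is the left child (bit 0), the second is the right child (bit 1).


Huffman tree construction:
Step 1: Merge D(1) + E(1) = 2
Step 2: Merge (D+E)(2) + J(15) = 17
Step 3: Merge ((D+E)+J)(17) + A(27) = 44
Step 4: Merge H(29) + (((D+E)+J)+A)(44) = 73
Read each symbol's code off the tree from the root (left child = 0, right child = 1).

Codes:
  A: 11 (length 2)
  H: 0 (length 1)
  D: 1000 (length 4)
  E: 1001 (length 4)
  J: 101 (length 3)
Average code length: 136/73 = 1.8630 bits/symbol


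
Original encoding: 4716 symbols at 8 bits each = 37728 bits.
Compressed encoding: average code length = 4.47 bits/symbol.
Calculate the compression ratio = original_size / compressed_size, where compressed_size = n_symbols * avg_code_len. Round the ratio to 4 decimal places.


original_size = n_symbols * orig_bits = 4716 * 8 = 37728 bits
compressed_size = n_symbols * avg_code_len = 4716 * 4.47 = 21080.52 bits
ratio = original_size / compressed_size = 37728 / 21080.52 = 1.7897

Compression ratio = 1.7897


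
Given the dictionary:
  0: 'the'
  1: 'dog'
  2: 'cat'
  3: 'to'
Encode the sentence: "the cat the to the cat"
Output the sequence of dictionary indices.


Look up each word in the dictionary:
  'the' -> 0
  'cat' -> 2
  'the' -> 0
  'to' -> 3
  'the' -> 0
  'cat' -> 2

Encoded: [0, 2, 0, 3, 0, 2]


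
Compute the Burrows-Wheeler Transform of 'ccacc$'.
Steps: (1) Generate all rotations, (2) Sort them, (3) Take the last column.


Rotations (sorted):
  0: $ccacc -> last char: c
  1: acc$cc -> last char: c
  2: c$ccac -> last char: c
  3: cacc$c -> last char: c
  4: cc$cca -> last char: a
  5: ccacc$ -> last char: $


BWT = cccca$


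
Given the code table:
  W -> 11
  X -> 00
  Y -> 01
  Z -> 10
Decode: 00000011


Decoding:
00 -> X
00 -> X
00 -> X
11 -> W


Result: XXXW


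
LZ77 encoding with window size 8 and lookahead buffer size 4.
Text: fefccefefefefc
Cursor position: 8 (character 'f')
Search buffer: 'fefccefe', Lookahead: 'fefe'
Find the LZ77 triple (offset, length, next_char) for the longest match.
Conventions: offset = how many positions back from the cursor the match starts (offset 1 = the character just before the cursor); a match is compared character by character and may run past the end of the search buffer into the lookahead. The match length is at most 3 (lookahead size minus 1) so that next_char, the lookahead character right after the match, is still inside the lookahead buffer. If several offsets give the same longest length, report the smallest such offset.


Try each offset into the search buffer:
  offset=1 (pos 7, char 'e'): match length 0
  offset=2 (pos 6, char 'f'): match length 3
  offset=3 (pos 5, char 'e'): match length 0
  offset=4 (pos 4, char 'c'): match length 0
  offset=5 (pos 3, char 'c'): match length 0
  offset=6 (pos 2, char 'f'): match length 1
  offset=7 (pos 1, char 'e'): match length 0
  offset=8 (pos 0, char 'f'): match length 3
Longest match has length 3, found at offsets 2, 8; take the smallest, offset 2.
next_char = character at position 8 + 3 = 11 -> 'e'

Best match: offset=2, length=3 (matching 'fef' starting at position 6)
LZ77 triple: (2, 3, 'e')


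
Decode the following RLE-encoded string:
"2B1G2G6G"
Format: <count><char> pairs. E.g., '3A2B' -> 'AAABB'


Expanding each <count><char> pair:
  2B -> 'BB'
  1G -> 'G'
  2G -> 'GG'
  6G -> 'GGGGGG'

Decoded = BBGGGGGGGGG


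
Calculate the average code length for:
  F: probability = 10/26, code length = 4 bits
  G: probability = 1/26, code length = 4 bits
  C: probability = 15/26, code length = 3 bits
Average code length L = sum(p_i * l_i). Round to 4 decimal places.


Weighted contributions p_i * l_i:
  F: (10/26) * 4 = 40/26
  G: (1/26) * 4 = 4/26
  C: (15/26) * 3 = 45/26
Sum = (40 + 4 + 45)/26 = 89/26

L = 89/26 = 3.4231 bits/symbol


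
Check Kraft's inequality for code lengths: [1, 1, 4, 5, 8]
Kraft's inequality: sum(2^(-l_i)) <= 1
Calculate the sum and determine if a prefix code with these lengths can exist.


Sum = 2^(-1) + 2^(-1) + 2^(-4) + 2^(-5) + 2^(-8)
    = 0.5 + 0.5 + 0.0625 + 0.03125 + 0.00390625
    = 281/256 = 1.09765625
Since 1.09765625 > 1, Kraft's inequality is NOT satisfied.
A prefix code with these lengths CANNOT exist.

Kraft sum = 1.09765625. Not satisfied.


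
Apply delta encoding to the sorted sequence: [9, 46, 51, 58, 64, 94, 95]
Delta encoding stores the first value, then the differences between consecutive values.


First value: 9
Deltas:
  46 - 9 = 37
  51 - 46 = 5
  58 - 51 = 7
  64 - 58 = 6
  94 - 64 = 30
  95 - 94 = 1


Delta encoded: [9, 37, 5, 7, 6, 30, 1]


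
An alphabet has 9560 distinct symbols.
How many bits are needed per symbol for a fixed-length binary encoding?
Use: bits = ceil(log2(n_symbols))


log2(9560) = 13.2228
Bracket: 2^13 = 8192 < 9560 <= 2^14 = 16384
So ceil(log2(9560)) = 14

bits = ceil(log2(9560)) = ceil(13.2228) = 14 bits


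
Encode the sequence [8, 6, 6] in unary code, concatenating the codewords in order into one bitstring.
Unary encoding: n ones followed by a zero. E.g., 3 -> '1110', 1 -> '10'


Encode each number as n ones followed by a terminating 0:
  8 -> 111111110 (9 bits)
  6 -> 1111110 (7 bits)
  6 -> 1111110 (7 bits)
Total length = 9 + 7 + 7 = 23 bits.

Unary([8, 6, 6]) = 11111111011111101111110 (23 bits)


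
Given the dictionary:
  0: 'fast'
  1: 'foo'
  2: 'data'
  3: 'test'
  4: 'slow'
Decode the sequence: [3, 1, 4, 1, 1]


Look up each index in the dictionary:
  3 -> 'test'
  1 -> 'foo'
  4 -> 'slow'
  1 -> 'foo'
  1 -> 'foo'

Decoded: "test foo slow foo foo"


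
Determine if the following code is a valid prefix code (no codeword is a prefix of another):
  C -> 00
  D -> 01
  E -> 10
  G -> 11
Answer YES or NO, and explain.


Checking each pair (does one codeword prefix another?):
  C='00' vs D='01': no prefix
  C='00' vs E='10': no prefix
  C='00' vs G='11': no prefix
  D='01' vs C='00': no prefix
  D='01' vs E='10': no prefix
  D='01' vs G='11': no prefix
  E='10' vs C='00': no prefix
  E='10' vs D='01': no prefix
  E='10' vs G='11': no prefix
  G='11' vs C='00': no prefix
  G='11' vs D='01': no prefix
  G='11' vs E='10': no prefix
No violation found over all pairs.

YES -- this is a valid prefix code. No codeword is a prefix of any other codeword.


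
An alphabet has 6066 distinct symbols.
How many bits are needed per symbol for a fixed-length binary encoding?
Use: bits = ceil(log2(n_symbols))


log2(6066) = 12.5665
Bracket: 2^12 = 4096 < 6066 <= 2^13 = 8192
So ceil(log2(6066)) = 13

bits = ceil(log2(6066)) = ceil(12.5665) = 13 bits


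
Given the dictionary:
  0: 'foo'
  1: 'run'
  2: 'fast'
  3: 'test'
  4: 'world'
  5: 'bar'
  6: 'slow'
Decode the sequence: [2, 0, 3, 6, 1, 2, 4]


Look up each index in the dictionary:
  2 -> 'fast'
  0 -> 'foo'
  3 -> 'test'
  6 -> 'slow'
  1 -> 'run'
  2 -> 'fast'
  4 -> 'world'

Decoded: "fast foo test slow run fast world"


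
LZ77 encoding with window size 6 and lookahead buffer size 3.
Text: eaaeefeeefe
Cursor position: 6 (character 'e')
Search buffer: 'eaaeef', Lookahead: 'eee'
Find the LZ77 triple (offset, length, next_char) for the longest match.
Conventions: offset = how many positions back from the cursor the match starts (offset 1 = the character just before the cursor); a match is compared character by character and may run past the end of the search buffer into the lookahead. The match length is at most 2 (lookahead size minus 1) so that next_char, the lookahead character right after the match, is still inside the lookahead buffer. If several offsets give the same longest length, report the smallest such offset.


Try each offset into the search buffer:
  offset=1 (pos 5, char 'f'): match length 0
  offset=2 (pos 4, char 'e'): match length 1
  offset=3 (pos 3, char 'e'): match length 2
  offset=4 (pos 2, char 'a'): match length 0
  offset=5 (pos 1, char 'a'): match length 0
  offset=6 (pos 0, char 'e'): match length 1
Longest match has length 2 at offset 3.
next_char = character at position 6 + 2 = 8 -> 'e'

Best match: offset=3, length=2 (matching 'ee' starting at position 3)
LZ77 triple: (3, 2, 'e')


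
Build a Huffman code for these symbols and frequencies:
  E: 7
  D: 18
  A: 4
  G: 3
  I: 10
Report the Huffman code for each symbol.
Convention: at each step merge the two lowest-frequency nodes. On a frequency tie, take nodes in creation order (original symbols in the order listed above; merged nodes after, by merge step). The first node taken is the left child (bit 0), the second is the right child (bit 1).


Huffman tree construction:
Step 1: Merge G(3) + A(4) = 7
Step 2: Merge E(7) + (G+A)(7) = 14
Step 3: Merge I(10) + (E+(G+A))(14) = 24
Step 4: Merge D(18) + (I+(E+(G+A)))(24) = 42
Read each symbol's code off the tree from the root (left child = 0, right child = 1).

Codes:
  E: 110 (length 3)
  D: 0 (length 1)
  A: 1111 (length 4)
  G: 1110 (length 4)
  I: 10 (length 2)
Average code length: 87/42 = 2.0714 bits/symbol


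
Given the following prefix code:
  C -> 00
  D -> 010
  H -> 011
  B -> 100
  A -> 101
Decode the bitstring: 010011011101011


Decoding step by step:
Bits 010 -> D
Bits 011 -> H
Bits 011 -> H
Bits 101 -> A
Bits 011 -> H


Decoded message: DHHAH


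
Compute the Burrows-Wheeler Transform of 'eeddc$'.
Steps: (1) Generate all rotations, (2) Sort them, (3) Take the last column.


Rotations (sorted):
  0: $eeddc -> last char: c
  1: c$eedd -> last char: d
  2: dc$eed -> last char: d
  3: ddc$ee -> last char: e
  4: eddc$e -> last char: e
  5: eeddc$ -> last char: $


BWT = cddee$


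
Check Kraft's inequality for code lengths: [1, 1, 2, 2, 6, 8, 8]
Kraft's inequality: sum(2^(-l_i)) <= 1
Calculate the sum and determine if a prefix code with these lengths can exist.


Sum = 2^(-1) + 2^(-1) + 2^(-2) + 2^(-2) + 2^(-6) + 2^(-8) + 2^(-8)
    = 0.5 + 0.5 + 0.25 + 0.25 + 0.015625 + 0.00390625 + 0.00390625
    = 390/256 = 1.5234375
Since 1.5234375 > 1, Kraft's inequality is NOT satisfied.
A prefix code with these lengths CANNOT exist.

Kraft sum = 1.5234375. Not satisfied.


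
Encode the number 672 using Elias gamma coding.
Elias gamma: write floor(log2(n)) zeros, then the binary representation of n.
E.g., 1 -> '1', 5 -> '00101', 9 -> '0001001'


num_bits = floor(log2(672)) + 1 = 10
leading_zeros = num_bits - 1 = 9
binary(672) = 1010100000

Elias gamma(672) = '000000000' + '1010100000' = 0000000001010100000 (19 bits)


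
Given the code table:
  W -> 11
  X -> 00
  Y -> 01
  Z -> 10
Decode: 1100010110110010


Decoding:
11 -> W
00 -> X
01 -> Y
01 -> Y
10 -> Z
11 -> W
00 -> X
10 -> Z


Result: WXYYZWXZ


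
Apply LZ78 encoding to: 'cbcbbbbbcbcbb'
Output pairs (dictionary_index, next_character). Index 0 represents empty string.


LZ78 encoding steps:
Dictionary: {0: ''}
Step 1: w='' (idx 0), next='c' -> output (0, 'c'), add 'c' as idx 1
Step 2: w='' (idx 0), next='b' -> output (0, 'b'), add 'b' as idx 2
Step 3: w='c' (idx 1), next='b' -> output (1, 'b'), add 'cb' as idx 3
Step 4: w='b' (idx 2), next='b' -> output (2, 'b'), add 'bb' as idx 4
Step 5: w='bb' (idx 4), next='c' -> output (4, 'c'), add 'bbc' as idx 5
Step 6: w='b' (idx 2), next='c' -> output (2, 'c'), add 'bc' as idx 6
Step 7: w='bb' (idx 4), end of input -> output (4, '')


Encoded: [(0, 'c'), (0, 'b'), (1, 'b'), (2, 'b'), (4, 'c'), (2, 'c'), (4, '')]


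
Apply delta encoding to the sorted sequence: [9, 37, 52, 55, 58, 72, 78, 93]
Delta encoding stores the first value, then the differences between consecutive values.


First value: 9
Deltas:
  37 - 9 = 28
  52 - 37 = 15
  55 - 52 = 3
  58 - 55 = 3
  72 - 58 = 14
  78 - 72 = 6
  93 - 78 = 15


Delta encoded: [9, 28, 15, 3, 3, 14, 6, 15]


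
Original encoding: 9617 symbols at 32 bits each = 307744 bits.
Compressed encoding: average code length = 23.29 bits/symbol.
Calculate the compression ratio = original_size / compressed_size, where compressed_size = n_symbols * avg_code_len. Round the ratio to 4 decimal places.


original_size = n_symbols * orig_bits = 9617 * 32 = 307744 bits
compressed_size = n_symbols * avg_code_len = 9617 * 23.29 = 223979.93 bits
ratio = original_size / compressed_size = 307744 / 223979.93 = 1.374

Compression ratio = 1.374


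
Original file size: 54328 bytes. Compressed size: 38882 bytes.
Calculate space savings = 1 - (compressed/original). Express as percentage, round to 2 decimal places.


ratio = compressed/original = 38882/54328 = 0.71569
savings = 1 - ratio = 1 - 0.71569 = 0.28431
as a percentage: 0.28431 * 100 = 28.43%

Space savings = 1 - 38882/54328 = 28.43%


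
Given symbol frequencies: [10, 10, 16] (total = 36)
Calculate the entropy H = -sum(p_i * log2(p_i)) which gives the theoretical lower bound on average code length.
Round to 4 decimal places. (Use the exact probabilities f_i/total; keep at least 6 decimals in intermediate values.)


Per-symbol terms -p_i * log2(p_i) with p_i = f_i/36:
  p = 10/36 = 0.277778: log2(p) = -1.847997, -p*log2(p) = 0.513332
  p = 10/36 = 0.277778: log2(p) = -1.847997, -p*log2(p) = 0.513332
  p = 16/36 = 0.444444: log2(p) = -1.169925, -p*log2(p) = 0.519967
H = 0.513332 + 0.513332 + 0.519967 = 1.546631

H = 1.5466 bits/symbol


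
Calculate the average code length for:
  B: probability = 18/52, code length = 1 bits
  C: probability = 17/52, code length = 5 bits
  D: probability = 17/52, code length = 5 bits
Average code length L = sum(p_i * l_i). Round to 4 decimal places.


Weighted contributions p_i * l_i:
  B: (18/52) * 1 = 18/52
  C: (17/52) * 5 = 85/52
  D: (17/52) * 5 = 85/52
Sum = (18 + 85 + 85)/52 = 188/52

L = 188/52 = 3.6154 bits/symbol


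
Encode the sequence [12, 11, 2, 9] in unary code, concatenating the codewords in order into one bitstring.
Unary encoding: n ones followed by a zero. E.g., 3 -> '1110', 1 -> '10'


Encode each number as n ones followed by a terminating 0:
  12 -> 1111111111110 (13 bits)
  11 -> 111111111110 (12 bits)
  2 -> 110 (3 bits)
  9 -> 1111111110 (10 bits)
Total length = 13 + 12 + 3 + 10 = 38 bits.

Unary([12, 11, 2, 9]) = 11111111111101111111111101101111111110 (38 bits)


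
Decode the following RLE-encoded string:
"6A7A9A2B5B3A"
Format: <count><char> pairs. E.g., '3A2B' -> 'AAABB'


Expanding each <count><char> pair:
  6A -> 'AAAAAA'
  7A -> 'AAAAAAA'
  9A -> 'AAAAAAAAA'
  2B -> 'BB'
  5B -> 'BBBBB'
  3A -> 'AAA'

Decoded = AAAAAAAAAAAAAAAAAAAAAABBBBBBBAAA


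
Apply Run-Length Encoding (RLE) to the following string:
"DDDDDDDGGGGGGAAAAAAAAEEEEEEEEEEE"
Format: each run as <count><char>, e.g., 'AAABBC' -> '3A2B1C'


Scanning runs left to right:
  i=0: run of 'D' x 7 -> '7D'
  i=7: run of 'G' x 6 -> '6G'
  i=13: run of 'A' x 8 -> '8A'
  i=21: run of 'E' x 11 -> '11E'

RLE = 7D6G8A11E


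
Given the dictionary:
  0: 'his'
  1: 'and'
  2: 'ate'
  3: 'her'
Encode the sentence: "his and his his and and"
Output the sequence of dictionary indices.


Look up each word in the dictionary:
  'his' -> 0
  'and' -> 1
  'his' -> 0
  'his' -> 0
  'and' -> 1
  'and' -> 1

Encoded: [0, 1, 0, 0, 1, 1]


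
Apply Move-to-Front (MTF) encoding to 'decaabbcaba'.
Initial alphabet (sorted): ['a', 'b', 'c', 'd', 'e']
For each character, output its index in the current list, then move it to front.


MTF encoding:
'd': index 3 in ['a', 'b', 'c', 'd', 'e'] -> ['d', 'a', 'b', 'c', 'e']
'e': index 4 in ['d', 'a', 'b', 'c', 'e'] -> ['e', 'd', 'a', 'b', 'c']
'c': index 4 in ['e', 'd', 'a', 'b', 'c'] -> ['c', 'e', 'd', 'a', 'b']
'a': index 3 in ['c', 'e', 'd', 'a', 'b'] -> ['a', 'c', 'e', 'd', 'b']
'a': index 0 in ['a', 'c', 'e', 'd', 'b'] -> ['a', 'c', 'e', 'd', 'b']
'b': index 4 in ['a', 'c', 'e', 'd', 'b'] -> ['b', 'a', 'c', 'e', 'd']
'b': index 0 in ['b', 'a', 'c', 'e', 'd'] -> ['b', 'a', 'c', 'e', 'd']
'c': index 2 in ['b', 'a', 'c', 'e', 'd'] -> ['c', 'b', 'a', 'e', 'd']
'a': index 2 in ['c', 'b', 'a', 'e', 'd'] -> ['a', 'c', 'b', 'e', 'd']
'b': index 2 in ['a', 'c', 'b', 'e', 'd'] -> ['b', 'a', 'c', 'e', 'd']
'a': index 1 in ['b', 'a', 'c', 'e', 'd'] -> ['a', 'b', 'c', 'e', 'd']


Output: [3, 4, 4, 3, 0, 4, 0, 2, 2, 2, 1]


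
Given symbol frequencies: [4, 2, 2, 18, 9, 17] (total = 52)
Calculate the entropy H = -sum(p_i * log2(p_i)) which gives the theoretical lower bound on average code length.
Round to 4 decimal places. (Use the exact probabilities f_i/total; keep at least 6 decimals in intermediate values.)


Per-symbol terms -p_i * log2(p_i) with p_i = f_i/52:
  p = 4/52 = 0.076923: log2(p) = -3.700440, -p*log2(p) = 0.284649
  p = 2/52 = 0.038462: log2(p) = -4.700440, -p*log2(p) = 0.180786
  p = 2/52 = 0.038462: log2(p) = -4.700440, -p*log2(p) = 0.180786
  p = 18/52 = 0.346154: log2(p) = -1.530515, -p*log2(p) = 0.529794
  p = 9/52 = 0.173077: log2(p) = -2.530515, -p*log2(p) = 0.437974
  p = 17/52 = 0.326923: log2(p) = -1.612977, -p*log2(p) = 0.527319
H = 0.284649 + 0.180786 + 0.180786 + 0.529794 + 0.437974 + 0.527319 = 2.141308

H = 2.1413 bits/symbol


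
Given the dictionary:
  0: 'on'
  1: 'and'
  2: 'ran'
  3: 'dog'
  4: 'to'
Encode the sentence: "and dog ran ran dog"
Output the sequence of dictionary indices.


Look up each word in the dictionary:
  'and' -> 1
  'dog' -> 3
  'ran' -> 2
  'ran' -> 2
  'dog' -> 3

Encoded: [1, 3, 2, 2, 3]


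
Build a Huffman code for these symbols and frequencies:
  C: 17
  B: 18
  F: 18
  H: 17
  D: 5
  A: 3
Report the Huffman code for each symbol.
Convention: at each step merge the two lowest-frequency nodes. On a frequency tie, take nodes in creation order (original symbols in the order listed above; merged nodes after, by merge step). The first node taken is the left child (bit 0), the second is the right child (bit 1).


Huffman tree construction:
Step 1: Merge A(3) + D(5) = 8
Step 2: Merge (A+D)(8) + C(17) = 25
Step 3: Merge H(17) + B(18) = 35
Step 4: Merge F(18) + ((A+D)+C)(25) = 43
Step 5: Merge (H+B)(35) + (F+((A+D)+C))(43) = 78
Read each symbol's code off the tree from the root (left child = 0, right child = 1).

Codes:
  C: 111 (length 3)
  B: 01 (length 2)
  F: 10 (length 2)
  H: 00 (length 2)
  D: 1101 (length 4)
  A: 1100 (length 4)
Average code length: 189/78 = 2.4231 bits/symbol


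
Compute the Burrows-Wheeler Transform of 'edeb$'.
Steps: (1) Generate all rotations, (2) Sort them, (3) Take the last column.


Rotations (sorted):
  0: $edeb -> last char: b
  1: b$ede -> last char: e
  2: deb$e -> last char: e
  3: eb$ed -> last char: d
  4: edeb$ -> last char: $


BWT = beed$


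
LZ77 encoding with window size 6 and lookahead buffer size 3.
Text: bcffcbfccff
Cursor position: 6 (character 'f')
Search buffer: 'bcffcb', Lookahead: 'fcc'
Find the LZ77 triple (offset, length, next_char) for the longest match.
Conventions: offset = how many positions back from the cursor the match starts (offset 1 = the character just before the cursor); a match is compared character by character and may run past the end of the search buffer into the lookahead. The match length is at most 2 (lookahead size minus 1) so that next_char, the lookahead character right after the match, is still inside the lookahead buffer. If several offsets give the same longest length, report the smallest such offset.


Try each offset into the search buffer:
  offset=1 (pos 5, char 'b'): match length 0
  offset=2 (pos 4, char 'c'): match length 0
  offset=3 (pos 3, char 'f'): match length 2
  offset=4 (pos 2, char 'f'): match length 1
  offset=5 (pos 1, char 'c'): match length 0
  offset=6 (pos 0, char 'b'): match length 0
Longest match has length 2 at offset 3.
next_char = character at position 6 + 2 = 8 -> 'c'

Best match: offset=3, length=2 (matching 'fc' starting at position 3)
LZ77 triple: (3, 2, 'c')
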